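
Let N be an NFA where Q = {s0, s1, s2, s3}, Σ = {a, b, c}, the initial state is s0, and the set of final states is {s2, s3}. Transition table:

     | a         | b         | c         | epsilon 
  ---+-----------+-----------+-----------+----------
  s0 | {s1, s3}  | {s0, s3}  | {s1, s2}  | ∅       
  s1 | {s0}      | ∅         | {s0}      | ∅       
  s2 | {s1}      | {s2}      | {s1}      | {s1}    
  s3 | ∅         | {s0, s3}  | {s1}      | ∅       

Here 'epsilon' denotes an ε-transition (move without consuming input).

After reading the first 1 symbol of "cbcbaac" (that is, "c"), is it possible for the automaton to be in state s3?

Start in {s0}.
Read 'c': s0→{s1, s2}; now {s1, s2}.
State s3 is not in {s1, s2}.

No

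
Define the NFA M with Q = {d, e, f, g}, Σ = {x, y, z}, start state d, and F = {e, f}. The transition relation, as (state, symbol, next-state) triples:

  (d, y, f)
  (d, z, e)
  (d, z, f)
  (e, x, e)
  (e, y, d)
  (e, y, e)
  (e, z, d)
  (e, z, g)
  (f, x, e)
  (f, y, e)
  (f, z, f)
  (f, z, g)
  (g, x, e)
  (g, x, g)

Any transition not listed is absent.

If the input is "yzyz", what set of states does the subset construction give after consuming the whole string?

{d, g}

Start in {d}.
Read 'y': {d} → {f}.
Read 'z': {f} → {f, g}.
Read 'y': {f, g} → {e}.
Read 'z': {e} → {d, g}.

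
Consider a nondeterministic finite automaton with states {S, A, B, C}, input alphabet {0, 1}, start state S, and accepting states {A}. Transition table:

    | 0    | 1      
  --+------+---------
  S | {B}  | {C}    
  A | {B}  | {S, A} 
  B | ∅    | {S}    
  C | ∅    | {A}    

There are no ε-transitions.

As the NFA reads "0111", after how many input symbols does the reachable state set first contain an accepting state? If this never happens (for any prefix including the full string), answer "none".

4

Start in {S}.
Read '0': S→{B}; now {B}.
Read '1': B→{S}; now {S}.
Read '1': S→{C}; now {C}.
Read '1': C→{A}; now {A}.
None of the earlier sets intersect F, but {A} does.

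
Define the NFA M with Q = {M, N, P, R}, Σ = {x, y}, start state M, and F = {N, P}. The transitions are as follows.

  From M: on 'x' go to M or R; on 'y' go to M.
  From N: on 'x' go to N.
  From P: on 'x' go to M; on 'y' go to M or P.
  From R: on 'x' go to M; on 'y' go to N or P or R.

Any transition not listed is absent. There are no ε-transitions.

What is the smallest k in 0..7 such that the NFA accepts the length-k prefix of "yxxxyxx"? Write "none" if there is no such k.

Start in {M}.
Read 'y': M→{M}; now {M}.
Read 'x': M→{M, R}; now {M, R}.
Read 'x': M→{M, R}, R→{M}; now {M, R}.
Read 'x': M→{M, R}, R→{M}; now {M, R}.
Read 'y': M→{M}, R→{N, P, R}; now {M, N, P, R}.
None of the earlier sets intersect F, but {M, N, P, R} does.

5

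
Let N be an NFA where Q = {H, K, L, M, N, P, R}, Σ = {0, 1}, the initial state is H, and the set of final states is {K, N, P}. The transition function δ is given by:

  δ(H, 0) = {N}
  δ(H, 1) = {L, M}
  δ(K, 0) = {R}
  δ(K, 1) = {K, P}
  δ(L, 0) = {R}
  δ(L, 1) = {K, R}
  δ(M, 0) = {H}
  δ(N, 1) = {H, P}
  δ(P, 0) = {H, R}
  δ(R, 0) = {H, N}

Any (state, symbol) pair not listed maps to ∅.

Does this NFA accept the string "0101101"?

Yes

Start in {H}.
Read '0': {H} → {N}.
Read '1': {N} → {H, P}.
Read '0': {H, P} → {H, N, R}.
Read '1': {H, N, R} → {H, L, M, P}.
Read '1': {H, L, M, P} → {K, L, M, R}.
Read '0': {K, L, M, R} → {H, N, R}.
Read '1': {H, N, R} → {H, L, M, P}.
The final set {H, L, M, P} contains the accepting state P.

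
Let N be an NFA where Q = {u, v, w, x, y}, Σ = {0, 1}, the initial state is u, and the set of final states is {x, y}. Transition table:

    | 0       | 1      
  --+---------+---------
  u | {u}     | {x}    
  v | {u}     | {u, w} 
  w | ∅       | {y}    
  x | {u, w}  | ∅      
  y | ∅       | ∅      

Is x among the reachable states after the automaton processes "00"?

Start in {u}.
Read '0': u→{u}; now {u}.
Read '0': u→{u}; now {u}.
State x is not in {u}.

No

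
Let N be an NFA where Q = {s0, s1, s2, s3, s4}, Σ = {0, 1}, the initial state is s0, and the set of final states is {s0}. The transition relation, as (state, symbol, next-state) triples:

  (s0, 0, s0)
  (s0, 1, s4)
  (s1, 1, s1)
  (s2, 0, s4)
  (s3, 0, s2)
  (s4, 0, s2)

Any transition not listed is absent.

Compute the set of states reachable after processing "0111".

∅

Start in {s0}.
Read '0': {s0} → {s0}.
Read '1': {s0} → {s4}.
Read '1': {s4} → ∅.
The set is empty and remains empty for the remaining 1 symbol.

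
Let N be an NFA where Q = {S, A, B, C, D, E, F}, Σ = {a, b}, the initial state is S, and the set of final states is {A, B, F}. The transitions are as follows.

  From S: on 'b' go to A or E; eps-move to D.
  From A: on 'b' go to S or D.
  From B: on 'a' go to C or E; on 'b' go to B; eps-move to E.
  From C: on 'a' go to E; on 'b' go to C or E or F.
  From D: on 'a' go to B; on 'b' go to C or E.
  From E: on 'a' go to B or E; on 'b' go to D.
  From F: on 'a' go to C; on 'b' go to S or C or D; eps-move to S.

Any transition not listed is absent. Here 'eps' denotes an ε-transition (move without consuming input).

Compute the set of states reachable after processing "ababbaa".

Start: ε-closure({S}) = {S, D}.
Read 'a': {S, D} → {B, E}.
Read 'b': {B, E} → {B, D, E}.
Read 'a': {B, D, E} → {B, C, E}.
Read 'b': {B, C, E} → {S, B, C, D, E, F}.
Read 'b': {S, B, C, D, E, F} → {S, A, B, C, D, E, F}.
Read 'a': {S, A, B, C, D, E, F} → {B, C, E}.
Read 'a': {B, C, E} → {B, C, E}.

{B, C, E}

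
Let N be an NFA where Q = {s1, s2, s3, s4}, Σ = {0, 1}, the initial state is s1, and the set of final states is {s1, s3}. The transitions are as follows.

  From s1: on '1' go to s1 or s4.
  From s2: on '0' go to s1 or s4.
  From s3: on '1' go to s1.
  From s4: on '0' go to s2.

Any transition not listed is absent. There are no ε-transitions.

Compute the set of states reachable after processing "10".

Start in {s1}.
Read '1': s1→{s1, s4}; now {s1, s4}.
Read '0': s1→∅, s4→{s2}; now {s2}.

{s2}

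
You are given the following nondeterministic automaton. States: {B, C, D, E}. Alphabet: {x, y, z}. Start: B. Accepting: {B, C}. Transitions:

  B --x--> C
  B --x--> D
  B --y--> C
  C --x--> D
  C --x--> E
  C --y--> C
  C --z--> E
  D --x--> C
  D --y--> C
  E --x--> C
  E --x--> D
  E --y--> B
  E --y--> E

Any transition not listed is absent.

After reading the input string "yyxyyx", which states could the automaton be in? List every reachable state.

Start in {B}.
Read 'y': B→{C}; now {C}.
Read 'y': C→{C}; now {C}.
Read 'x': C→{D, E}; now {D, E}.
Read 'y': D→{C}, E→{B, E}; now {B, C, E}.
Read 'y': B→{C}, C→{C}, E→{B, E}; now {B, C, E}.
Read 'x': B→{C, D}, C→{D, E}, E→{C, D}; now {C, D, E}.

{C, D, E}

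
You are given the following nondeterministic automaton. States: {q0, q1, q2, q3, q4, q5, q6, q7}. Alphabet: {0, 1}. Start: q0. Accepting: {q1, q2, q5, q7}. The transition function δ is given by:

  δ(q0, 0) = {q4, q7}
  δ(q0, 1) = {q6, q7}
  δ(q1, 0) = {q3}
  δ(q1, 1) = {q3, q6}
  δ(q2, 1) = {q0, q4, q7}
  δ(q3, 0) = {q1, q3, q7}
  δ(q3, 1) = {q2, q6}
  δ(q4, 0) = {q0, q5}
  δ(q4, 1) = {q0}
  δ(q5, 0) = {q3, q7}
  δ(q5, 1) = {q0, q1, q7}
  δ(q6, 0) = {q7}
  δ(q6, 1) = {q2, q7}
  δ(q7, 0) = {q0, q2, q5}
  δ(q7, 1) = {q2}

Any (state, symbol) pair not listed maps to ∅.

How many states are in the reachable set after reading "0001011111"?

Start in {q0}.
Read '0': {q0} → {q4, q7}.
Read '0': {q4, q7} → {q0, q2, q5}.
Read '0': {q0, q2, q5} → {q3, q4, q7}.
Read '1': {q3, q4, q7} → {q0, q2, q6}.
Read '0': {q0, q2, q6} → {q4, q7}.
Read '1': {q4, q7} → {q0, q2}.
Read '1': {q0, q2} → {q0, q4, q6, q7}.
Read '1': {q0, q4, q6, q7} → {q0, q2, q6, q7}.
Read '1': {q0, q2, q6, q7} → {q0, q2, q4, q6, q7}.
Read '1': {q0, q2, q4, q6, q7} → {q0, q2, q4, q6, q7}.
That set has 5 states.

5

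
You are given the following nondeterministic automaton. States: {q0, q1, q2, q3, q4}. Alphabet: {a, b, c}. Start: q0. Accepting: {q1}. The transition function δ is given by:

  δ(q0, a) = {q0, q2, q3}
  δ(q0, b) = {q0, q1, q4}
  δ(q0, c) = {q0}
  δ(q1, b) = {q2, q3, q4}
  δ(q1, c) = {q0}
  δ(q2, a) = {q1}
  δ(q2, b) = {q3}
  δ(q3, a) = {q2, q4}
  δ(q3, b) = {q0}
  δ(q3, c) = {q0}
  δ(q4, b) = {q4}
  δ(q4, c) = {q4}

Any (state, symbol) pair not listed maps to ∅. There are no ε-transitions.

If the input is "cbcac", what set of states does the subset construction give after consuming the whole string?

Start in {q0}.
Read 'c': q0→{q0}; now {q0}.
Read 'b': q0→{q0, q1, q4}; now {q0, q1, q4}.
Read 'c': q0→{q0}, q1→{q0}, q4→{q4}; now {q0, q4}.
Read 'a': q0→{q0, q2, q3}, q4→∅; now {q0, q2, q3}.
Read 'c': q0→{q0}, q2→∅, q3→{q0}; now {q0}.

{q0}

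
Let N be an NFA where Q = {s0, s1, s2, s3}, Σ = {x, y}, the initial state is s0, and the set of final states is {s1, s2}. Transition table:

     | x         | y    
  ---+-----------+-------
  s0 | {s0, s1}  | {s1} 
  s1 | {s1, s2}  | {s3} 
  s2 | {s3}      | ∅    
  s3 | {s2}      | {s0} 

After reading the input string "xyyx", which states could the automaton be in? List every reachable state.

{s0, s1, s2}

Start in {s0}.
Read 'x': s0→{s0, s1}; now {s0, s1}.
Read 'y': s0→{s1}, s1→{s3}; now {s1, s3}.
Read 'y': s1→{s3}, s3→{s0}; now {s0, s3}.
Read 'x': s0→{s0, s1}, s3→{s2}; now {s0, s1, s2}.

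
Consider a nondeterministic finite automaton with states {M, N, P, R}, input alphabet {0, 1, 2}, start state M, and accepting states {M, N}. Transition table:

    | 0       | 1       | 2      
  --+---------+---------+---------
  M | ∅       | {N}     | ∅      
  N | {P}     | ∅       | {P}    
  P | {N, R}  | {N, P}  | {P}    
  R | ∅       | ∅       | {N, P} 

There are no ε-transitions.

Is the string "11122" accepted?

Start in {M}.
Read '1': {M} → {N}.
Read '1': {N} → ∅.
The set is empty and remains empty for the remaining 3 symbols.
The final set ∅ contains no accepting state.

No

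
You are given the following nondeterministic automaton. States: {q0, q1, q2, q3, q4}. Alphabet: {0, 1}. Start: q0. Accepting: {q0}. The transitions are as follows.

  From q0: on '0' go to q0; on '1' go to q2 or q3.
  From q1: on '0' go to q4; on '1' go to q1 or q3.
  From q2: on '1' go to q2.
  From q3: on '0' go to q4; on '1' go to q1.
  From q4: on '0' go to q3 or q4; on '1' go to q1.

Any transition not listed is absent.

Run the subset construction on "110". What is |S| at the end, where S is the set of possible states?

Start in {q0}.
Read '1': q0→{q2, q3}; now {q2, q3}.
Read '1': q2→{q2}, q3→{q1}; now {q1, q2}.
Read '0': q1→{q4}, q2→∅; now {q4}.
That set has 1 state.

1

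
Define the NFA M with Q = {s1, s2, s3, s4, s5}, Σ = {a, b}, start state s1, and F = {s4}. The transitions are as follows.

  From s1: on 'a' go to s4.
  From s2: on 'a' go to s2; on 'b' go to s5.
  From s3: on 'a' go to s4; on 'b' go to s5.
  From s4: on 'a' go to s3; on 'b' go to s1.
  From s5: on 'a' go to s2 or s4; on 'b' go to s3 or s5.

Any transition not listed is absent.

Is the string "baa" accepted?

Start in {s1}.
Read 'b': s1→∅; now ∅.
The set is empty and remains empty for the remaining 2 symbols.
The final set ∅ contains no accepting state.

No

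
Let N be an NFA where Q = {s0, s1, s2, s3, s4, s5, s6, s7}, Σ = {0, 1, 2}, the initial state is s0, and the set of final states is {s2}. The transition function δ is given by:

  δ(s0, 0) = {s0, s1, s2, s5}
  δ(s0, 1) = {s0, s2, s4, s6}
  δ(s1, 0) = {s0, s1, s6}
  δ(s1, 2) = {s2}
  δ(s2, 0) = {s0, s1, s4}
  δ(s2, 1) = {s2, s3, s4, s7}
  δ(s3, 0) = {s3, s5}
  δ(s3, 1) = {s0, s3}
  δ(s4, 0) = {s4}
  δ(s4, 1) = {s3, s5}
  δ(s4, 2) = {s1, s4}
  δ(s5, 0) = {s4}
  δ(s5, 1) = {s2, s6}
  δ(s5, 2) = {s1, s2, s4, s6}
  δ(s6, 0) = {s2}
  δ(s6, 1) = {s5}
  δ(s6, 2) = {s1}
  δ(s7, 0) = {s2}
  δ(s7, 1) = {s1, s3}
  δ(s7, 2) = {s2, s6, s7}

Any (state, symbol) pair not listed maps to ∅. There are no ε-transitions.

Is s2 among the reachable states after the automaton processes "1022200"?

Yes

Start in {s0}.
Read '1': s0→{s0, s2, s4, s6}; now {s0, s2, s4, s6}.
Read '0': s0→{s0, s1, s2, s5}, s2→{s0, s1, s4}, s4→{s4}, s6→{s2}; now {s0, s1, s2, s4, s5}.
Read '2': s0→∅, s1→{s2}, s2→∅, s4→{s1, s4}, s5→{s1, s2, s4, s6}; now {s1, s2, s4, s6}.
Read '2': s1→{s2}, s2→∅, s4→{s1, s4}, s6→{s1}; now {s1, s2, s4}.
Read '2': s1→{s2}, s2→∅, s4→{s1, s4}; now {s1, s2, s4}.
Read '0': s1→{s0, s1, s6}, s2→{s0, s1, s4}, s4→{s4}; now {s0, s1, s4, s6}.
Read '0': s0→{s0, s1, s2, s5}, s1→{s0, s1, s6}, s4→{s4}, s6→{s2}; now {s0, s1, s2, s4, s5, s6}.
State s2 is in {s0, s1, s2, s4, s5, s6}.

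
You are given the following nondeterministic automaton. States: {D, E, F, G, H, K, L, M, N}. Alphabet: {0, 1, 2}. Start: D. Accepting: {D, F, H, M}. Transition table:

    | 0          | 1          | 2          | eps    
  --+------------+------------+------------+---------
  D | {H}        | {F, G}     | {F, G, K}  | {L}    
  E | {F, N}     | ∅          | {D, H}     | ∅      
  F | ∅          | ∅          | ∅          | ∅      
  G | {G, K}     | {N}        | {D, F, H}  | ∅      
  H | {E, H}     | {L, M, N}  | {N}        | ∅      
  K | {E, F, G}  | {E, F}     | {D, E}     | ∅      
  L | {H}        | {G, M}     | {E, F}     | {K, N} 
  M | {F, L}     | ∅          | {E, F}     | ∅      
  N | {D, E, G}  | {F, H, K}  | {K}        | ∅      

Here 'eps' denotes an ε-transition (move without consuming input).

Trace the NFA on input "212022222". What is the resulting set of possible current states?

{D, E, F, G, H, K, L, N}

Start: ε-closure({D}) = {D, K, L, N}.
Read '2': {D, K, L, N} → {D, E, F, G, K, L, N}.
Read '1': {D, E, F, G, K, L, N} → {E, F, G, H, K, M, N}.
Read '2': {E, F, G, H, K, M, N} → {D, E, F, H, K, L, N}.
Read '0': {D, E, F, H, K, L, N} → {D, E, F, G, H, K, L, N}.
Read '2': {D, E, F, G, H, K, L, N} → {D, E, F, G, H, K, L, N}.
Read '2': {D, E, F, G, H, K, L, N} → {D, E, F, G, H, K, L, N}.
Read '2': {D, E, F, G, H, K, L, N} → {D, E, F, G, H, K, L, N}.
Read '2': {D, E, F, G, H, K, L, N} → {D, E, F, G, H, K, L, N}.
Read '2': {D, E, F, G, H, K, L, N} → {D, E, F, G, H, K, L, N}.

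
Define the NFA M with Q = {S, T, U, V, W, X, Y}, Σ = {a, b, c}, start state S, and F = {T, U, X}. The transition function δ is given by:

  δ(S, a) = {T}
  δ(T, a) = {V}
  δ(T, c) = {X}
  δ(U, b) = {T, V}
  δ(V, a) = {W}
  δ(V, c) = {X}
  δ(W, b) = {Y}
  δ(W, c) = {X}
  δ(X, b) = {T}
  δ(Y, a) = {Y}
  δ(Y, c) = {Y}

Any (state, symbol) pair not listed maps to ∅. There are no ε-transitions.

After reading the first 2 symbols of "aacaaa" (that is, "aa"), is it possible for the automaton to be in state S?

Start in {S}.
Read 'a': S→{T}; now {T}.
Read 'a': T→{V}; now {V}.
State S is not in {V}.

No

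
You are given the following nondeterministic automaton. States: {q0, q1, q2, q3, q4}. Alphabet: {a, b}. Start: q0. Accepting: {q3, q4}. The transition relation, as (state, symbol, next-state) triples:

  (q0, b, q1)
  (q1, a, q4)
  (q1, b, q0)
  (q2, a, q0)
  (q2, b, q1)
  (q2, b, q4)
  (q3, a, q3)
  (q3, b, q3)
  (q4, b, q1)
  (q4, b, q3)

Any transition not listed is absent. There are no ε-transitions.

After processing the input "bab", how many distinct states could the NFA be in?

2

Start in {q0}.
Read 'b': q0→{q1}; now {q1}.
Read 'a': q1→{q4}; now {q4}.
Read 'b': q4→{q1, q3}; now {q1, q3}.
That set has 2 states.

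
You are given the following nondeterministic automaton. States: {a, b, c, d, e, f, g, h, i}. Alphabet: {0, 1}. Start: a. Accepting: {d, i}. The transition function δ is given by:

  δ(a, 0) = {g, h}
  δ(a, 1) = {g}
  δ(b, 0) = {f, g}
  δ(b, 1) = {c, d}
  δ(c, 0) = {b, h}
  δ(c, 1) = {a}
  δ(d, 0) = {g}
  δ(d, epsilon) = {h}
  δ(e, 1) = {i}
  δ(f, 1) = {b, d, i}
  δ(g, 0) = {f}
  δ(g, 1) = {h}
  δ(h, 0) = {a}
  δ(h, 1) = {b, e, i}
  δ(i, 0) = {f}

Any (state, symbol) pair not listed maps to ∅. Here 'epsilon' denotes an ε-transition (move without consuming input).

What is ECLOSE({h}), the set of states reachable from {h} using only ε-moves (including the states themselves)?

Begin with {h}.
No ε-moves leave this set, so the closure equals the set itself.

{h}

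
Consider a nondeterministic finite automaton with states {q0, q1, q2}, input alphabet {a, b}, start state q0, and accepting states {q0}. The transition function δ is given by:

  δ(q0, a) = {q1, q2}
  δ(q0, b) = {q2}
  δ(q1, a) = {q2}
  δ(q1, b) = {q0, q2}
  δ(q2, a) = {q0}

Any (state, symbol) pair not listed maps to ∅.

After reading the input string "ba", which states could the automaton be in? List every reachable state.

{q0}

Start in {q0}.
Read 'b': {q0} → {q2}.
Read 'a': {q2} → {q0}.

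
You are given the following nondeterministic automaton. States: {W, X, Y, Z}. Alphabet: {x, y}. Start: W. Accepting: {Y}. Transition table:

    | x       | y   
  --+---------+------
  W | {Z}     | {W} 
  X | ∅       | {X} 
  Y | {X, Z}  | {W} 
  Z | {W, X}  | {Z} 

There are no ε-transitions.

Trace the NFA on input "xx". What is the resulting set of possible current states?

{W, X}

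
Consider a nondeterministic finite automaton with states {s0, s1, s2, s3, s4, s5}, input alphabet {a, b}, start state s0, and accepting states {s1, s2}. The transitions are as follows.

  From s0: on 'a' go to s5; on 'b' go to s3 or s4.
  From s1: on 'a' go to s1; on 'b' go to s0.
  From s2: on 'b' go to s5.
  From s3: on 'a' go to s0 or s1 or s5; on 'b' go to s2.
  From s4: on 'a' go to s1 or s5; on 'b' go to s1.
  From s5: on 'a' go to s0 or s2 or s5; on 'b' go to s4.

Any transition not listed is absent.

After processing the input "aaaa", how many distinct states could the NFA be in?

3

Start in {s0}.
Read 'a': s0→{s5}; now {s5}.
Read 'a': s5→{s0, s2, s5}; now {s0, s2, s5}.
Read 'a': s0→{s5}, s2→∅, s5→{s0, s2, s5}; now {s0, s2, s5}.
Read 'a': s0→{s5}, s2→∅, s5→{s0, s2, s5}; now {s0, s2, s5}.
That set has 3 states.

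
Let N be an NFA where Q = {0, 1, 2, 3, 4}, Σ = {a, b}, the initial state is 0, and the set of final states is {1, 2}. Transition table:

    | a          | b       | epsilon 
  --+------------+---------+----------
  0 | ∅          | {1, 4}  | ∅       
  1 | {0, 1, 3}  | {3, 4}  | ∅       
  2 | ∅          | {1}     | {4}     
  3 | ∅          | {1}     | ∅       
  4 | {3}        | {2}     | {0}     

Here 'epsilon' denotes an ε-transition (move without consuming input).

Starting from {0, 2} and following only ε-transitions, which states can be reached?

{0, 2, 4}

Begin with {0, 2}.
ε-move 2 → 4; add 4.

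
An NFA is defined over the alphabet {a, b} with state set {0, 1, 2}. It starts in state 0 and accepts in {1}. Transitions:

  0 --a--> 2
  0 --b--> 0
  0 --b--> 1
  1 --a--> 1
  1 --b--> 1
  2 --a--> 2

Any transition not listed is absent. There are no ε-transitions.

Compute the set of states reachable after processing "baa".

{1, 2}

Start in {0}.
Read 'b': {0} → {0, 1}.
Read 'a': {0, 1} → {1, 2}.
Read 'a': {1, 2} → {1, 2}.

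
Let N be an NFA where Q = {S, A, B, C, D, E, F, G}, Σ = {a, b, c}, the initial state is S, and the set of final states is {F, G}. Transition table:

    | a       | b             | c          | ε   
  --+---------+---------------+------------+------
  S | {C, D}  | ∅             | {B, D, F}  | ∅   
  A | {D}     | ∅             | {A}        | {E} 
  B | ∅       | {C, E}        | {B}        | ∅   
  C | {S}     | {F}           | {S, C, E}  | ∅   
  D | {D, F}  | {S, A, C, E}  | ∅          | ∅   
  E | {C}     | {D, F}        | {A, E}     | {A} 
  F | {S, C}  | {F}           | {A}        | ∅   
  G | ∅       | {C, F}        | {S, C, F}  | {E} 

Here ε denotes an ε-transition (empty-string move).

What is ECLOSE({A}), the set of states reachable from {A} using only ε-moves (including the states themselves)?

Begin with {A}.
ε-move A → E; add E.

{A, E}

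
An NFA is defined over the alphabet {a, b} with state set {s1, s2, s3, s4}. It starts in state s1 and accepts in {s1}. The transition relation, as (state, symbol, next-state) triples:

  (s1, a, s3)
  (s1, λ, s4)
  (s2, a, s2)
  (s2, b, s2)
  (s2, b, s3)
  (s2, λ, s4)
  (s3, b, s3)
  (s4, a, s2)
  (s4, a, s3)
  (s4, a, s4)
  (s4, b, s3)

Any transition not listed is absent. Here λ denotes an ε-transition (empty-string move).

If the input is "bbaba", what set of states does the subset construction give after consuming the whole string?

Start: ε-closure({s1}) = {s1, s4}.
Read 'b': {s1, s4} → {s3}.
Read 'b': {s3} → {s3}.
Read 'a': {s3} → ∅.
The set is empty and remains empty for the remaining 2 symbols.

∅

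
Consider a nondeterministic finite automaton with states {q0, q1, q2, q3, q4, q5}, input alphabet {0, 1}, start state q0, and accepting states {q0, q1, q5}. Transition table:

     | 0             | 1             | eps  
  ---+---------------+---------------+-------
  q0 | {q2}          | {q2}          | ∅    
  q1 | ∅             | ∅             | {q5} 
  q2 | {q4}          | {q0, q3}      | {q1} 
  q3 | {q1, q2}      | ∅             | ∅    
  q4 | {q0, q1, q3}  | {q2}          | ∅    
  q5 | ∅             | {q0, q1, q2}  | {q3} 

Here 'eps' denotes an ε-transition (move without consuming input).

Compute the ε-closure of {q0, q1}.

{q0, q1, q3, q5}

Begin with {q0, q1}.
ε-move q1 → q5; add q5.
ε-move q5 → q3; add q3.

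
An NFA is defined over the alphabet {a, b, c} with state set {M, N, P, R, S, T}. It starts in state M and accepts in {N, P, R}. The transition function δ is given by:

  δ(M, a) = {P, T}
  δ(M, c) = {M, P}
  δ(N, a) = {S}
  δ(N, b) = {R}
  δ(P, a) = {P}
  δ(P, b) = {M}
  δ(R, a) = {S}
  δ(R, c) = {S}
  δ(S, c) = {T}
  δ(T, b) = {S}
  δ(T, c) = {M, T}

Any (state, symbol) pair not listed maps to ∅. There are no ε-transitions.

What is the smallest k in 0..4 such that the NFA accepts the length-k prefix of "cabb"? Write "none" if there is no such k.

1

Start in {M}.
Read 'c': {M} → {M, P}.
None of the earlier sets intersect F, but {M, P} does.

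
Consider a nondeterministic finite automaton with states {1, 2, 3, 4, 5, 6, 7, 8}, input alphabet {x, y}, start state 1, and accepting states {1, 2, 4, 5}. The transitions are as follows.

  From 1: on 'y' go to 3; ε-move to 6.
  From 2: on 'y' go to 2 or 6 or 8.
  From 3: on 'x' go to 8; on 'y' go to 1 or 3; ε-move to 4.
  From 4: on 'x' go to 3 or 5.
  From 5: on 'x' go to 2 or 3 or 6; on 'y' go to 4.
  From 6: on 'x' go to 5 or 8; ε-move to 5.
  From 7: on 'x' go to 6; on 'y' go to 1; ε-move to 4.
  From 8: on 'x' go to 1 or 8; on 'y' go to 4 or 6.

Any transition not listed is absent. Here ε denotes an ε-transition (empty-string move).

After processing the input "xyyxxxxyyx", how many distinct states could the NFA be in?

Start: ε-closure({1}) = {1, 5, 6}.
Read 'x': {1, 5, 6} → {2, 3, 4, 5, 6, 8}.
Read 'y': {2, 3, 4, 5, 6, 8} → {1, 2, 3, 4, 5, 6, 8}.
Read 'y': {1, 2, 3, 4, 5, 6, 8} → {1, 2, 3, 4, 5, 6, 8}.
Read 'x': {1, 2, 3, 4, 5, 6, 8} → {1, 2, 3, 4, 5, 6, 8}.
Read 'x': {1, 2, 3, 4, 5, 6, 8} → {1, 2, 3, 4, 5, 6, 8}.
Read 'x': {1, 2, 3, 4, 5, 6, 8} → {1, 2, 3, 4, 5, 6, 8}.
Read 'x': {1, 2, 3, 4, 5, 6, 8} → {1, 2, 3, 4, 5, 6, 8}.
Read 'y': {1, 2, 3, 4, 5, 6, 8} → {1, 2, 3, 4, 5, 6, 8}.
Read 'y': {1, 2, 3, 4, 5, 6, 8} → {1, 2, 3, 4, 5, 6, 8}.
Read 'x': {1, 2, 3, 4, 5, 6, 8} → {1, 2, 3, 4, 5, 6, 8}.
That set has 7 states.

7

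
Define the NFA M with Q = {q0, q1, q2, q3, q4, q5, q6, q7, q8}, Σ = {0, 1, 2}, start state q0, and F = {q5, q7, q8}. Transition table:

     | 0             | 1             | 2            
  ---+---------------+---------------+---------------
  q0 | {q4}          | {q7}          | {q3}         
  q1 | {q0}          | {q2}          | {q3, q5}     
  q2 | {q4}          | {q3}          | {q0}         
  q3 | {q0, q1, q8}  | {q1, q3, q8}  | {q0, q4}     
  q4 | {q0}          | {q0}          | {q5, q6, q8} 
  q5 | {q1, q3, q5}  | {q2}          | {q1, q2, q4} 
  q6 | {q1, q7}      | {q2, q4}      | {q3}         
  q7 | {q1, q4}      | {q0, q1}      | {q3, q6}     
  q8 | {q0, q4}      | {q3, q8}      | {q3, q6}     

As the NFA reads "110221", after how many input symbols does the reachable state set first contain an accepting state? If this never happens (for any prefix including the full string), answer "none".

1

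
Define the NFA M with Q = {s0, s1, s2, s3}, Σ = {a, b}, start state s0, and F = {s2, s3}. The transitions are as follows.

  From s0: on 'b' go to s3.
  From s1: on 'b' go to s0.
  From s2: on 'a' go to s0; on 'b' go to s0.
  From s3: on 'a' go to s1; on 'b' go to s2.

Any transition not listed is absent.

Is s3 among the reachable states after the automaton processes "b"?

Start in {s0}.
Read 'b': {s0} → {s3}.
State s3 is in {s3}.

Yes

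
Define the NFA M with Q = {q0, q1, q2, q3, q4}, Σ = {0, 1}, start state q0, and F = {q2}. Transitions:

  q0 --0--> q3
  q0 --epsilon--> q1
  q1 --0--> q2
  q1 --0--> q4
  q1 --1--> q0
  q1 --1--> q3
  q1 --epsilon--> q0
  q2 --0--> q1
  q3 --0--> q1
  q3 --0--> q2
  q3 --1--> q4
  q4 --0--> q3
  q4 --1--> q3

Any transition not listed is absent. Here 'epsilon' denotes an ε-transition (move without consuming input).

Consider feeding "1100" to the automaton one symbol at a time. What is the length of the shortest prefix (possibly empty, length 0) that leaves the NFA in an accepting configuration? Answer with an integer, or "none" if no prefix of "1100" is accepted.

3

Start: ε-closure({q0}) = {q0, q1}.
Read '1': q0→∅, q1→{q0, q3}; union {q0, q3}; ε-closure = {q0, q1, q3}.
Read '1': q0→∅, q1→{q0, q3}, q3→{q4}; union {q0, q3, q4}; ε-closure = {q0, q1, q3, q4}.
Read '0': q0→{q3}, q1→{q2, q4}, q3→{q1, q2}, q4→{q3}; union {q1, q2, q3, q4}; ε-closure = {q0, q1, q2, q3, q4}.
None of the earlier sets intersect F, but {q0, q1, q2, q3, q4} does.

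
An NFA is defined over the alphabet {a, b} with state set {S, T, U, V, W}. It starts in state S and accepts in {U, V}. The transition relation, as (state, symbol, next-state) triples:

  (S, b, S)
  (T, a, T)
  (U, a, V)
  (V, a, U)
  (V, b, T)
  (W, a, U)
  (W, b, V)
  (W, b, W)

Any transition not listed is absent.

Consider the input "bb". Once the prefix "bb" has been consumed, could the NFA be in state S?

Start in {S}.
Read 'b': S→{S}; now {S}.
Read 'b': S→{S}; now {S}.
State S is in {S}.

Yes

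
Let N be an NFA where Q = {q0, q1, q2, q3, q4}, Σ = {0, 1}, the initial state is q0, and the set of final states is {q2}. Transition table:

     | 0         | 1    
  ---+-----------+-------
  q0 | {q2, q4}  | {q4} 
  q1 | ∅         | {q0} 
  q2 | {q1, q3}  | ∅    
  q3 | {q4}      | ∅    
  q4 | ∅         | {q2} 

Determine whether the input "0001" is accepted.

Start in {q0}.
Read '0': q0→{q2, q4}; now {q2, q4}.
Read '0': q2→{q1, q3}, q4→∅; now {q1, q3}.
Read '0': q1→∅, q3→{q4}; now {q4}.
Read '1': q4→{q2}; now {q2}.
The final set {q2} contains the accepting state q2.

Yes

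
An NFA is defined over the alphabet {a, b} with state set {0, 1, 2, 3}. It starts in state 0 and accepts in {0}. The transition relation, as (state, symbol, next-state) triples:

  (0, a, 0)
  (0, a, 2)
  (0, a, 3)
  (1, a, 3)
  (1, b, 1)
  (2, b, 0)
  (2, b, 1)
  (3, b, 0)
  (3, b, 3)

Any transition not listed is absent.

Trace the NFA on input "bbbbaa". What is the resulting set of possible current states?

∅

Start in {0}.
Read 'b': 0→∅; now ∅.
The set is empty and remains empty for the remaining 5 symbols.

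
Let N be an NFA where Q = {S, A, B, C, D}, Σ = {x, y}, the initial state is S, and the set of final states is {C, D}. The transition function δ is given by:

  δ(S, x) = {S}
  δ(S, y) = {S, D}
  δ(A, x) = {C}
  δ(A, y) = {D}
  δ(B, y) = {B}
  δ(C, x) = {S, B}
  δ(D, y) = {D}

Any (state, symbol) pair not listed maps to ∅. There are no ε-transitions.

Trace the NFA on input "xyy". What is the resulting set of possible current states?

{S, D}

Start in {S}.
Read 'x': S→{S}; now {S}.
Read 'y': S→{S, D}; now {S, D}.
Read 'y': S→{S, D}, D→{D}; now {S, D}.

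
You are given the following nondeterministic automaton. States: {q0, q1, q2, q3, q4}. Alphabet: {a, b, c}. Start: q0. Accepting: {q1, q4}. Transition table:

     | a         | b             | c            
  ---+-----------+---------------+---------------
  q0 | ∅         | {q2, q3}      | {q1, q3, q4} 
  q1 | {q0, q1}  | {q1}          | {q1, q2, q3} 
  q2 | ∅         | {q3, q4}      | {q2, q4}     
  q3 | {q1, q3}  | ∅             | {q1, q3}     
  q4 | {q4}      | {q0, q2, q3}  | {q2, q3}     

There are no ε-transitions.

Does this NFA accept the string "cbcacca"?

Yes

Start in {q0}.
Read 'c': q0→{q1, q3, q4}; now {q1, q3, q4}.
Read 'b': q1→{q1}, q3→∅, q4→{q0, q2, q3}; now {q0, q1, q2, q3}.
Read 'c': q0→{q1, q3, q4}, q1→{q1, q2, q3}, q2→{q2, q4}, q3→{q1, q3}; now {q1, q2, q3, q4}.
Read 'a': q1→{q0, q1}, q2→∅, q3→{q1, q3}, q4→{q4}; now {q0, q1, q3, q4}.
Read 'c': q0→{q1, q3, q4}, q1→{q1, q2, q3}, q3→{q1, q3}, q4→{q2, q3}; now {q1, q2, q3, q4}.
Read 'c': q1→{q1, q2, q3}, q2→{q2, q4}, q3→{q1, q3}, q4→{q2, q3}; now {q1, q2, q3, q4}.
Read 'a': q1→{q0, q1}, q2→∅, q3→{q1, q3}, q4→{q4}; now {q0, q1, q3, q4}.
The final set {q0, q1, q3, q4} contains the accepting states q1, q4.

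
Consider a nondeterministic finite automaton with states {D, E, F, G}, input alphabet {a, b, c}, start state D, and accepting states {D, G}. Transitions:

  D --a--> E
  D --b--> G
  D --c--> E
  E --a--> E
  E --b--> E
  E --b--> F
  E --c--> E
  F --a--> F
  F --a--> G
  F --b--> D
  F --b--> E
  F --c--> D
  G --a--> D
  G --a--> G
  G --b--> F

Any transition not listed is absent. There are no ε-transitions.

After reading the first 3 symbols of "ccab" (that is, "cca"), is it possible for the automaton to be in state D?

Start in {D}.
Read 'c': {D} → {E}.
Read 'c': {E} → {E}.
Read 'a': {E} → {E}.
State D is not in {E}.

No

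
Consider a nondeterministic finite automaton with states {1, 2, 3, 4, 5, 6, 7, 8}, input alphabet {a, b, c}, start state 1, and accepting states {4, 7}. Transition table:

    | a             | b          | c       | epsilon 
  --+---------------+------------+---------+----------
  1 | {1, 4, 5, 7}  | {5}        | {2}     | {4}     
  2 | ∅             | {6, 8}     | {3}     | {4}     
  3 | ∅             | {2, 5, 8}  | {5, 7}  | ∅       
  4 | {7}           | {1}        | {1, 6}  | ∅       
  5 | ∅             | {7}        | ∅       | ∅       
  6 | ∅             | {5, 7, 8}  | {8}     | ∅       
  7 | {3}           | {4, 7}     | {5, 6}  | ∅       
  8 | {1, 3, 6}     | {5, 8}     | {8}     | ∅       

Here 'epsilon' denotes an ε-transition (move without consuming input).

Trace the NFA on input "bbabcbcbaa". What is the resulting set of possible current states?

Start: ε-closure({1}) = {1, 4}.
Read 'b': 1→{5}, 4→{1}; union {1, 5}; ε-closure = {1, 4, 5}.
Read 'b': 1→{5}, 4→{1}, 5→{7}; union {1, 5, 7}; ε-closure = {1, 4, 5, 7}.
Read 'a': 1→{1, 4, 5, 7}, 4→{7}, 5→∅, 7→{3}; now {1, 3, 4, 5, 7}.
Read 'b': 1→{5}, 3→{2, 5, 8}, 4→{1}, 5→{7}, 7→{4, 7}; now {1, 2, 4, 5, 7, 8}.
Read 'c': 1→{2}, 2→{3}, 4→{1, 6}, 5→∅, 7→{5, 6}, 8→{8}; union {1, 2, 3, 5, 6, 8}; ε-closure = {1, 2, 3, 4, 5, 6, 8}.
Read 'b': 1→{5}, 2→{6, 8}, 3→{2, 5, 8}, 4→{1}, 5→{7}, 6→{5, 7, 8}, 8→{5, 8}; union {1, 2, 5, 6, 7, 8}; ε-closure = {1, 2, 4, 5, 6, 7, 8}.
Read 'c': 1→{2}, 2→{3}, 4→{1, 6}, 5→∅, 6→{8}, 7→{5, 6}, 8→{8}; union {1, 2, 3, 5, 6, 8}; ε-closure = {1, 2, 3, 4, 5, 6, 8}.
Read 'b': 1→{5}, 2→{6, 8}, 3→{2, 5, 8}, 4→{1}, 5→{7}, 6→{5, 7, 8}, 8→{5, 8}; union {1, 2, 5, 6, 7, 8}; ε-closure = {1, 2, 4, 5, 6, 7, 8}.
Read 'a': 1→{1, 4, 5, 7}, 2→∅, 4→{7}, 5→∅, 6→∅, 7→{3}, 8→{1, 3, 6}; now {1, 3, 4, 5, 6, 7}.
Read 'a': 1→{1, 4, 5, 7}, 3→∅, 4→{7}, 5→∅, 6→∅, 7→{3}; now {1, 3, 4, 5, 7}.

{1, 3, 4, 5, 7}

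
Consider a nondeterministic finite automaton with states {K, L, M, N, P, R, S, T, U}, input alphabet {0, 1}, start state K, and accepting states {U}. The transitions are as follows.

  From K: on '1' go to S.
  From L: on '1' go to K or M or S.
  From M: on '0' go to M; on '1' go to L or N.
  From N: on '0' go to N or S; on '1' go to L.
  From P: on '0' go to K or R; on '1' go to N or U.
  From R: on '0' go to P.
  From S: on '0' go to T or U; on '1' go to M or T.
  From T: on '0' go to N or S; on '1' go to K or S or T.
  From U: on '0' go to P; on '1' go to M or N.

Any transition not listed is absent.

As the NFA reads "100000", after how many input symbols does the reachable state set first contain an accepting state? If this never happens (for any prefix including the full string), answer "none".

Start in {K}.
Read '1': {K} → {S}.
Read '0': {S} → {T, U}.
None of the earlier sets intersect F, but {T, U} does.

2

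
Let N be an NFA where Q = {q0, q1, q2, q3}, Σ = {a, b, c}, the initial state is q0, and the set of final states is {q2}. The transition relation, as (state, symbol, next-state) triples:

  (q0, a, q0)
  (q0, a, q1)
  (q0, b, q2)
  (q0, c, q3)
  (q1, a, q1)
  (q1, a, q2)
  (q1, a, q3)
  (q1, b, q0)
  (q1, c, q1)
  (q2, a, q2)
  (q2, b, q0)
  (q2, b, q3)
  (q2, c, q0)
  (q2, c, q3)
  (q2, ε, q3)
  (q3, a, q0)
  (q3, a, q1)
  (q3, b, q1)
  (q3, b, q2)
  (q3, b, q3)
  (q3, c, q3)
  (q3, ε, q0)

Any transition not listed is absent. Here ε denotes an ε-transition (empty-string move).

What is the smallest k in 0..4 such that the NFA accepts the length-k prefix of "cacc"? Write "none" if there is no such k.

Start in {q0}.
Read 'c': q0→{q3}; union {q3}; ε-closure = {q0, q3}.
Read 'a': q0→{q0, q1}, q3→{q0, q1}; now {q0, q1}.
Read 'c': q0→{q3}, q1→{q1}; union {q1, q3}; ε-closure = {q0, q1, q3}.
Read 'c': q0→{q3}, q1→{q1}, q3→{q3}; union {q1, q3}; ε-closure = {q0, q1, q3}.
No reachable set along the way intersects F.

none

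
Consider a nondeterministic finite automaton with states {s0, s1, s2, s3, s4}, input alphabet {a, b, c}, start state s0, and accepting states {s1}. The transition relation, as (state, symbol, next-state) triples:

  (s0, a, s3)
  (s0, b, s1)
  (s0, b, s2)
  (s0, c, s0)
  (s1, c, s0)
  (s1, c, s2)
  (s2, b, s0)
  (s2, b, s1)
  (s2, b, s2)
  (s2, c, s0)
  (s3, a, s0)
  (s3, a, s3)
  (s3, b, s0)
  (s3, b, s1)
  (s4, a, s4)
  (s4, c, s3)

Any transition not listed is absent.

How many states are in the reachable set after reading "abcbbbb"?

3

Start in {s0}.
Read 'a': s0→{s3}; now {s3}.
Read 'b': s3→{s0, s1}; now {s0, s1}.
Read 'c': s0→{s0}, s1→{s0, s2}; now {s0, s2}.
Read 'b': s0→{s1, s2}, s2→{s0, s1, s2}; now {s0, s1, s2}.
Read 'b': s0→{s1, s2}, s1→∅, s2→{s0, s1, s2}; now {s0, s1, s2}.
Read 'b': s0→{s1, s2}, s1→∅, s2→{s0, s1, s2}; now {s0, s1, s2}.
Read 'b': s0→{s1, s2}, s1→∅, s2→{s0, s1, s2}; now {s0, s1, s2}.
That set has 3 states.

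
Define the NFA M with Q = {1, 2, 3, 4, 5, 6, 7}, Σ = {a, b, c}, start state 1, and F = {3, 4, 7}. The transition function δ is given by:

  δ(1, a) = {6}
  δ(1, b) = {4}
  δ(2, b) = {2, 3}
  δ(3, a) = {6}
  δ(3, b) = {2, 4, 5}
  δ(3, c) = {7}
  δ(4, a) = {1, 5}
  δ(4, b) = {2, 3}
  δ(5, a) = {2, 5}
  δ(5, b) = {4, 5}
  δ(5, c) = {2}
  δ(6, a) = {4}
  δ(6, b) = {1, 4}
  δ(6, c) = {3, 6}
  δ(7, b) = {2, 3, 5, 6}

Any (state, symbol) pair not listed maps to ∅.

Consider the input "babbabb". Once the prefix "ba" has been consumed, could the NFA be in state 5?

Yes

Start in {1}.
Read 'b': 1→{4}; now {4}.
Read 'a': 4→{1, 5}; now {1, 5}.
State 5 is in {1, 5}.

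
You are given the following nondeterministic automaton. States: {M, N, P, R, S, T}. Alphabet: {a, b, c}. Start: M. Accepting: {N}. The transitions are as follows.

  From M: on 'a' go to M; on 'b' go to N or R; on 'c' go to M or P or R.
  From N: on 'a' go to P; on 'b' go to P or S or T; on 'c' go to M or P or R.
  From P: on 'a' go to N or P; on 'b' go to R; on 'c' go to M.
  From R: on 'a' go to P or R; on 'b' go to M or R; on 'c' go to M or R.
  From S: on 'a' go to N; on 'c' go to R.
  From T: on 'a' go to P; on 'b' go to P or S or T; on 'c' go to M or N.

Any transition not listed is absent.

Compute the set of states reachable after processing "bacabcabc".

Start in {M}.
Read 'b': M→{N, R}; now {N, R}.
Read 'a': N→{P}, R→{P, R}; now {P, R}.
Read 'c': P→{M}, R→{M, R}; now {M, R}.
Read 'a': M→{M}, R→{P, R}; now {M, P, R}.
Read 'b': M→{N, R}, P→{R}, R→{M, R}; now {M, N, R}.
Read 'c': M→{M, P, R}, N→{M, P, R}, R→{M, R}; now {M, P, R}.
Read 'a': M→{M}, P→{N, P}, R→{P, R}; now {M, N, P, R}.
Read 'b': M→{N, R}, N→{P, S, T}, P→{R}, R→{M, R}; now {M, N, P, R, S, T}.
Read 'c': M→{M, P, R}, N→{M, P, R}, P→{M}, R→{M, R}, S→{R}, T→{M, N}; now {M, N, P, R}.

{M, N, P, R}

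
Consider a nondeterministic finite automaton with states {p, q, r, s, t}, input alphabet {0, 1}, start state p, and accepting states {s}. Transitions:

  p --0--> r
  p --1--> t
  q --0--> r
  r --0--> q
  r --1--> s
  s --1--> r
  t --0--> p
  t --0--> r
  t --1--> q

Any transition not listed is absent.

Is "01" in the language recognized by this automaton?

Yes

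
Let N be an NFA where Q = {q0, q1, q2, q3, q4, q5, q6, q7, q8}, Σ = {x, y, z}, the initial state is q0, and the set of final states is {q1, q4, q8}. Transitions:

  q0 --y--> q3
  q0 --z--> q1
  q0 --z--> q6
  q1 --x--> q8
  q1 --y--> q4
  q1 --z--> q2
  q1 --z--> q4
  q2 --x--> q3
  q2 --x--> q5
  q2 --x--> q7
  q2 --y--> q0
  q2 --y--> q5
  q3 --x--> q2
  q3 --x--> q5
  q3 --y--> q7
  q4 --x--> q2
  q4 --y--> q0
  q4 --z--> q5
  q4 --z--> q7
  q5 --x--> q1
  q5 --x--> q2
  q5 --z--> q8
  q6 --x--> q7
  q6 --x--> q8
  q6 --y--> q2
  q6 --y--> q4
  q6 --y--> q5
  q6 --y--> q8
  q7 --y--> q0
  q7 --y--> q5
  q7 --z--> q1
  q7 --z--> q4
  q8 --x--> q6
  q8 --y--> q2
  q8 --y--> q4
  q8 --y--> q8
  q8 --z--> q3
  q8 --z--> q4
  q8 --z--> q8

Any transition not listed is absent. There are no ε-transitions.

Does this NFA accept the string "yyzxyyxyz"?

Yes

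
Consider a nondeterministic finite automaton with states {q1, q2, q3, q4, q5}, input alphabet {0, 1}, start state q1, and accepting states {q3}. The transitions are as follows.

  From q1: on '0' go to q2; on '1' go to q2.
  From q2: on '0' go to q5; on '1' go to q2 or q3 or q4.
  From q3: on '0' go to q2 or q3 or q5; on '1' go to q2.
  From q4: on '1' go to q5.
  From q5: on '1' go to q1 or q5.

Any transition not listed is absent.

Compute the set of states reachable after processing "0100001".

{q1, q2, q3, q4, q5}

Start in {q1}.
Read '0': {q1} → {q2}.
Read '1': {q2} → {q2, q3, q4}.
Read '0': {q2, q3, q4} → {q2, q3, q5}.
Read '0': {q2, q3, q5} → {q2, q3, q5}.
Read '0': {q2, q3, q5} → {q2, q3, q5}.
Read '0': {q2, q3, q5} → {q2, q3, q5}.
Read '1': {q2, q3, q5} → {q1, q2, q3, q4, q5}.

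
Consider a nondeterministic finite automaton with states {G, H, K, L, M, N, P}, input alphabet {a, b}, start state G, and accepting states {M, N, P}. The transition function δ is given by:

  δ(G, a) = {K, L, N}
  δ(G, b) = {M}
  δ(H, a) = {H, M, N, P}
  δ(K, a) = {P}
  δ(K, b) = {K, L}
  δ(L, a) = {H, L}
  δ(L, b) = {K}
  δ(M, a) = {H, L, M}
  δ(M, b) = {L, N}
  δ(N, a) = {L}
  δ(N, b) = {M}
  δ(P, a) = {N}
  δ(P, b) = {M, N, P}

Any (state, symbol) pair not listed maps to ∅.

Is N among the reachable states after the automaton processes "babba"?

Start in {G}.
Read 'b': G→{M}; now {M}.
Read 'a': M→{H, L, M}; now {H, L, M}.
Read 'b': H→∅, L→{K}, M→{L, N}; now {K, L, N}.
Read 'b': K→{K, L}, L→{K}, N→{M}; now {K, L, M}.
Read 'a': K→{P}, L→{H, L}, M→{H, L, M}; now {H, L, M, P}.
State N is not in {H, L, M, P}.

No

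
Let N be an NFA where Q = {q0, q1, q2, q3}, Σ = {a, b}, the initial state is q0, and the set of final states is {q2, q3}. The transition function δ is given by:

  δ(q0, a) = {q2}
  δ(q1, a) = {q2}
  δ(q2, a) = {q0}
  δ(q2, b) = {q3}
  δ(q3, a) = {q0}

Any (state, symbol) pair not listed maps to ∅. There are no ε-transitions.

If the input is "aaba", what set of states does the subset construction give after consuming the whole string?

Start in {q0}.
Read 'a': q0→{q2}; now {q2}.
Read 'a': q2→{q0}; now {q0}.
Read 'b': q0→∅; now ∅.
The set is empty and remains empty for the remaining 1 symbol.

∅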